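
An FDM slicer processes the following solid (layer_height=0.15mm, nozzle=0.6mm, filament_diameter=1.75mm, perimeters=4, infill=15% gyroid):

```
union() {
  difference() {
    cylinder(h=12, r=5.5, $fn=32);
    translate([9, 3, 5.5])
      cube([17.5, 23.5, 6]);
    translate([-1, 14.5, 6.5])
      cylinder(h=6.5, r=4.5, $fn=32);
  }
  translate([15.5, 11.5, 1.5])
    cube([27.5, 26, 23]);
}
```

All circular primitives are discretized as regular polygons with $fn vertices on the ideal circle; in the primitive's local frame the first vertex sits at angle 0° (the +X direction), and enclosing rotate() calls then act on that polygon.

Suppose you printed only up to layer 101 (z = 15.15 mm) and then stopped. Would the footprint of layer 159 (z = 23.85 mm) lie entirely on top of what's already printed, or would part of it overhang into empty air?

Compare the two slices. At z = 15.15: the cylinder is not intersected at this z (z outside [0, 12]); the cube at (9, 3) is absent (z outside [5.5, 11.5]); the cylinder at (-1, 14.5) does not reach this height (z outside [6.5, 13]); After the difference (first − rest): the first operand is absent here, so nothing remains; the cube at (15.5, 11.5) (footprint 27.5×26) is included at this height (area 715.00 mm²); Combining (union): only the 27.5×26 cube at (15.5, 11.5) is present, so the union is just that shape — area = 715.00 mm². At z = 23.85: the cylinder is absent (z outside [0, 12]); the cube at (9, 3) does not reach this height (z outside [5.5, 11.5]); the cylinder at (-1, 14.5) is absent (z outside [6.5, 13]); Taking the first minus the rest: the first operand is absent here, so nothing remains; the cube at (15.5, 11.5) (footprint 27.5×26) is included at this height (area 715.00 mm²); Combining (union): only the 27.5×26 cube at (15.5, 11.5) is present, so the union is just that shape — area = 715.00 mm². Checking containment: the cross-section at z = 23.85 is a subset of the cross-section at z = 15.15.

entirely on top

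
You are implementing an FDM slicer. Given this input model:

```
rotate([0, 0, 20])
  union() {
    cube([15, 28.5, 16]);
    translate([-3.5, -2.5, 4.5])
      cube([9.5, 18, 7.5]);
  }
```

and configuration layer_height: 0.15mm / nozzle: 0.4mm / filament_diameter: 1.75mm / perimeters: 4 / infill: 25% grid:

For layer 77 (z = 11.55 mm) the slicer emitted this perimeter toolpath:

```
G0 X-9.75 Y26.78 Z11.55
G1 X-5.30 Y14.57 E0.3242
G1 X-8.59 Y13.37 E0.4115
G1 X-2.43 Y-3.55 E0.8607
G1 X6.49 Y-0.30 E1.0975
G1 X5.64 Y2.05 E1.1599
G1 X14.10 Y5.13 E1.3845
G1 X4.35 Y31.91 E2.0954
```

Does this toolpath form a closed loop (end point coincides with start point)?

no

Start point (G0): (-9.75, 26.78). End point (last G1): the path does not return to the start — open.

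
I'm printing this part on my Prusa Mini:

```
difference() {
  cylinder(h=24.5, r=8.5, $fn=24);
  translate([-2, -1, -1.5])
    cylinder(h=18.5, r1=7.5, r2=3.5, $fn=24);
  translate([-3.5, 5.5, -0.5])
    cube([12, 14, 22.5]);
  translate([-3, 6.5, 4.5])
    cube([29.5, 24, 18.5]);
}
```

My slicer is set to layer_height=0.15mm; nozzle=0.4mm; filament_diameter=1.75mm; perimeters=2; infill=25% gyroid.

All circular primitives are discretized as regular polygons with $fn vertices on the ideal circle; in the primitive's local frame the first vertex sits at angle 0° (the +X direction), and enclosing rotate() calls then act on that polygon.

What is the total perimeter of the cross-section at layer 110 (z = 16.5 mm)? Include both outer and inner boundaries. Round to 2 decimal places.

At z = 16.5 mm: the r=8.5 cylinder gives a regular 24-gon of circumradius 8.5 (constant along its height) (perimeter = 2·24·8.500·sin(180°/24) = 53.25 mm); the cone at (-2, -1) contributes a regular 24-gon of circumradius 3.608 (interpolated between r1=7.5 and r2=3.5 at t=0.973) (perimeter = 2·24·3.608·sin(180°/24) = 22.61 mm); the cube at (-3.5, 5.5) is present — its section is the full 12×14 rectangle (perimeter 52.00 mm); the cube at (-3, 6.5) (footprint 29.5×24) is included at this height (perimeter 107.00 mm); Subtracting the remaining from the first: starting from the r=8.5 cylinder, the cone at (-2, -1) lies wholly inside it (removes its full 40.43 mm² and its 22.61 mm outline becomes a hole wall); the 12×14 cube at (-3.5, 5.5) partially overlaps it — only the 22.61 mm² overlap (of its 168.00 mm²) is removed, clipping the outline; the 29.5×24 cube at (-3, 6.5) misses the remaining region (no effect) — boundary (outer + 1 inner loop) = 77.01 mm. Overall, the cross-section is one region with 1 hole. Total boundary length (outer + inner) = 77.01 mm.

77.01 mm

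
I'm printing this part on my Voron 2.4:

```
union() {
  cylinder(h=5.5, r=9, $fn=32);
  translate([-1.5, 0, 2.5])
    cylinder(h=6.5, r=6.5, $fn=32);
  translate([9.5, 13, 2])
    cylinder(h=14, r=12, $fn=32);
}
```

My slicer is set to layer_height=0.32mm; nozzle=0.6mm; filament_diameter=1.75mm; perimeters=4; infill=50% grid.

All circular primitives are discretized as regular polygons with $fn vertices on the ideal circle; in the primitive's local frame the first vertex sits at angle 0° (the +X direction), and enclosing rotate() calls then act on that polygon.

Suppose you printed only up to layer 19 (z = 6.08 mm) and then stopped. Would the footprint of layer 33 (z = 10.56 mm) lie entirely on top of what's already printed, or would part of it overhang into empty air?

Compare the two slices. At z = 6.08: the cylinder is not intersected at this z (z outside [0, 5.5]); the r=6.5 cylinder at (-1.5, 0) contributes a regular 32-gon of circumradius 6.5 (area = (32/2)·6.500²·sin(360°/32) = 131.88 mm²); the r=12 cylinder at (9.5, 13) contributes a regular 32-gon of circumradius 12 (area = (32/2)·12.000²·sin(360°/32) = 449.49 mm²); Taking the union: the regions partially overlap — summed areas 581.37 mm² minus the doubly-counted overlap 6.37 mm² gives 575.00 mm² — area = 575.00 mm². At z = 10.56: the cylinder does not reach this height (z outside [0, 5.5]); the cylinder at (-1.5, 0) is not intersected at this z (z outside [2.5, 9]); the cylinder at (9.5, 13): section is a regular 32-gon, circumradius r=12 (area = (32/2)·12.000²·sin(360°/32) = 449.49 mm²); Taking the union: only the r=12 cylinder at (9.5, 13) is present, so the union is just that shape — area = 449.49 mm². Checking containment: the cross-section at z = 10.56 is a subset of the cross-section at z = 6.08.

entirely on top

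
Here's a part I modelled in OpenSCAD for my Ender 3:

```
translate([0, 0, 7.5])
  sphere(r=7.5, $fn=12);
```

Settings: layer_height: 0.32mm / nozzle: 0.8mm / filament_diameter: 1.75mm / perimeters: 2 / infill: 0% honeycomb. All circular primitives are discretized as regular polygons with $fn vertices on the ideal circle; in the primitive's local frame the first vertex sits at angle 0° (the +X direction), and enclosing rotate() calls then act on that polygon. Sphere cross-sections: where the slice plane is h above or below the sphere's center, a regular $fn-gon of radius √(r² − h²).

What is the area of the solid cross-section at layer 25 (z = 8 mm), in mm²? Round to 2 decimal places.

168.00 mm²

At z = 8 mm: the sphere: section is a regular 12-gon, circumradius = √(r²−h²) = √(7.5²−0.5²) = 7.483 (area = (12/2)·7.483²·sin(360°/12) = 168.00 mm²). Overall, the cross-section is a single solid region. Net area = 168.00 mm².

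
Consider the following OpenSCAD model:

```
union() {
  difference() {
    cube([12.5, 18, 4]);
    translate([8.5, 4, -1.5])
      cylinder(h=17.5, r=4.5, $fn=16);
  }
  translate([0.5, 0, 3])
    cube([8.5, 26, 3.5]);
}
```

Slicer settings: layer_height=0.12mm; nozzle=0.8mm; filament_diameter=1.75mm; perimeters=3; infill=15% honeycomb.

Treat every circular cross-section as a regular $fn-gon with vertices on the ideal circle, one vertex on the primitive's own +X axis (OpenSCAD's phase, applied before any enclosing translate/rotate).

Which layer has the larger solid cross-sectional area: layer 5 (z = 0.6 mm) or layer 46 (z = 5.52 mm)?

Layer 5 (z = 0.6): the 12.5×18 cube contributes its full rectangle (area 225.00 mm²); the r=4.5 cylinder at (8.5, 4) contributes a regular 16-gon of circumradius 4.5 (area = (16/2)·4.500²·sin(360°/16) = 61.99 mm²); After the difference (first − rest): starting from the 12.5×18 cube (225.00 mm²), the r=4.5 cylinder at (8.5, 4) partially overlaps it — only the 59.66 mm² overlap (of its 61.99 mm²) is removed, clipping the outline — area = 165.34 mm²; the cube at (0.5, 0) does not reach this height (z outside [3, 6.5]); Merging all regions: only the result so far is present, so the union is just that shape — area = 165.34 mm². So its area = 165.34 mm². Layer 46 (z = 5.52): the cube is absent (z outside [0, 4]); the cylinder at (8.5, 4): section is a regular 16-gon, circumradius r=4.5 (area = (16/2)·4.500²·sin(360°/16) = 61.99 mm²); Taking the first minus the rest: the first operand is absent here, so nothing remains; the cube at (0.5, 0) is present — its section is the full 8.5×26 rectangle (area 221.00 mm²); Taking the union: only the 8.5×26 cube at (0.5, 0) is present, so the union is just that shape — area = 221.00 mm². So its area = 221.00 mm². Layer 46 is larger (221.00 vs 165.34 mm²).

layer 46 (z = 5.52 mm)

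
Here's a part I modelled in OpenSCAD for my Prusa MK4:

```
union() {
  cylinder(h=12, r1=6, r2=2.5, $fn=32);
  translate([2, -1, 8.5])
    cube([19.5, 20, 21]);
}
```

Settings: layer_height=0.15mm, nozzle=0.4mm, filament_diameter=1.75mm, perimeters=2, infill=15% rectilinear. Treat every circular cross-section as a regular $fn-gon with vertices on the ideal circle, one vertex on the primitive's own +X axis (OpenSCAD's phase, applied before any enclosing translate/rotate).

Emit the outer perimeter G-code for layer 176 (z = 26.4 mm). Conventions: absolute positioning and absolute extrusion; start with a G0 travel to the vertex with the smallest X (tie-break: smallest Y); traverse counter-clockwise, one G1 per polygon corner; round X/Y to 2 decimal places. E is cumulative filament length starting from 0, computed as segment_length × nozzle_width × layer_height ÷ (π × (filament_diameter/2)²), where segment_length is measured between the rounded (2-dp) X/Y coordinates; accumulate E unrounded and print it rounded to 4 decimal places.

At z = 26.4 mm: the cone is not intersected at this z (z outside [0, 12]); the cube at (2, -1) (footprint 19.5×20) is included at this height; Taking the union: only the 19.5×20 cube at (2, -1) is present, so the union is just that shape — 1 connected region. The outline is a single polygon with 4 vertices. Extrusion per mm of travel: 0.4 × 0.15 / (π × 0.875²) = 0.024945. Accumulating E over each segment gives final E = 1.9707.

G0 X2.00 Y-1.00 Z26.40
G1 X21.50 Y-1.00 E0.4864
G1 X21.50 Y19.00 E0.9853
G1 X2.00 Y19.00 E1.4718
G1 X2.00 Y-1.00 E1.9707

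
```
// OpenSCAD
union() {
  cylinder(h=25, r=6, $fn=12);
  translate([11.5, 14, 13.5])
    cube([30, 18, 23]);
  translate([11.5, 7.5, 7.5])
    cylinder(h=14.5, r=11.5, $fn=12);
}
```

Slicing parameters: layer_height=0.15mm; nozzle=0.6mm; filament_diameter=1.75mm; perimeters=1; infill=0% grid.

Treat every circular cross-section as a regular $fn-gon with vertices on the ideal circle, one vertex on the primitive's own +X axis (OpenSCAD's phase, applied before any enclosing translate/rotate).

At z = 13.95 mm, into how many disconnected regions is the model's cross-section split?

At z = 13.95 mm: the r=6 cylinder contributes a regular 12-gon of circumradius 6; the 30×18 cube at (11.5, 14) contributes its full rectangle; the r=11.5 cylinder at (11.5, 7.5) contributes a regular 12-gon of circumradius 11.5; Combining (union): the regions partially overlap (shared area 51.87 mm²), so overlapping operands fuse into one piece — 1 connected region. The result has 1 disconnected region.

1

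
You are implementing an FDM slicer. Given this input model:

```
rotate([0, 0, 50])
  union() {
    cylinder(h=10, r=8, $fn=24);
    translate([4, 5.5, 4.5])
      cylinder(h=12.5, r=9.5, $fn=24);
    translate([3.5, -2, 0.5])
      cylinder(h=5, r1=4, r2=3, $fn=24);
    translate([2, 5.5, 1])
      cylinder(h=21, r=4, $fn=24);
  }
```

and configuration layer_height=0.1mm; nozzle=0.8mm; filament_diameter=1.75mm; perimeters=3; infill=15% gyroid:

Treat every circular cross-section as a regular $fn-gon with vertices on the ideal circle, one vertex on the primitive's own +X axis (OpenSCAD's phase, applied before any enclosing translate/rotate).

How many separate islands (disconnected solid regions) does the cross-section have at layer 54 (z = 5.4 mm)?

At z = 5.4 mm: the cylinder: section is a regular 24-gon, circumradius r=8; the r=9.5 cylinder at (4, 5.5) contributes a regular 24-gon of circumradius 9.5; the cone at (3.5, -2) (r1=4→r2=3) has section circumradius 3.020 here — a regular 24-gon; the r=4 cylinder at (2, 5.5) contributes a regular 24-gon of circumradius 4; Taking the union: the regions partially overlap (shared area 199.24 mm²), so overlapping operands fuse into one piece — 1 connected region; (whole slice rotated 50° about Z — lengths, areas and connectivity unchanged). Overall, the cross-section is a single solid region. Island count = 1.

1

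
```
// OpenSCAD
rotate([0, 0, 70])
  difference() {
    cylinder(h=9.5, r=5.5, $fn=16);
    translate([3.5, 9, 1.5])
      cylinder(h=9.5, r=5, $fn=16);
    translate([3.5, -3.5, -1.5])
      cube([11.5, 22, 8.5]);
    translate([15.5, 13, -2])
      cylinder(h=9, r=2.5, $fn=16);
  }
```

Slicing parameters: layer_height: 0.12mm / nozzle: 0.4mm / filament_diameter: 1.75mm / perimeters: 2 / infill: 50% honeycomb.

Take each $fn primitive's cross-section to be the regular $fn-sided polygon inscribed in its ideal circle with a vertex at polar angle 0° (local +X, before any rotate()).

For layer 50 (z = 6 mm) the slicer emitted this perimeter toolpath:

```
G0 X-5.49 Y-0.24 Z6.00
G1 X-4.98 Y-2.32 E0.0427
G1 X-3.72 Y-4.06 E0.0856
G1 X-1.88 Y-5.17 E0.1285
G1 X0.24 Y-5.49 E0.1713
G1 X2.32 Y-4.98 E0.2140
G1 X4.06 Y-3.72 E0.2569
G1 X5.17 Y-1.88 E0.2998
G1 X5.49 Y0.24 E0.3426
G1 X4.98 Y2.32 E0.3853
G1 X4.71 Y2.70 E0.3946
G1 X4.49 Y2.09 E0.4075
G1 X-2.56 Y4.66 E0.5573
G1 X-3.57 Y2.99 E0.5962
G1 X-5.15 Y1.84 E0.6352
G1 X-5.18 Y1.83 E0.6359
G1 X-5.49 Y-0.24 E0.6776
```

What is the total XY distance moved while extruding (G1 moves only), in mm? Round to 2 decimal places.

Sum the Euclidean lengths of each G1 segment: total = 33.96 mm.

33.96 mm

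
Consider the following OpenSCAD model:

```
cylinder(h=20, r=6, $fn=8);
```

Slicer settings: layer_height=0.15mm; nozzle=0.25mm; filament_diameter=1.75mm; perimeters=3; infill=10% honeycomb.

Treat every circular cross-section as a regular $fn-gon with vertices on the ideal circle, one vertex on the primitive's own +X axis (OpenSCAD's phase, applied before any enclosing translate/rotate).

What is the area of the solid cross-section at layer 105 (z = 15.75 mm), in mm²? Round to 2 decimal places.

At z = 15.75 mm: the r=6 cylinder gives a regular 8-gon of circumradius 6 (constant along its height) (area = (8/2)·6.000²·sin(360°/8) = 101.82 mm²). Overall, the cross-section is a single solid region. Net area = 101.82 mm².

101.82 mm²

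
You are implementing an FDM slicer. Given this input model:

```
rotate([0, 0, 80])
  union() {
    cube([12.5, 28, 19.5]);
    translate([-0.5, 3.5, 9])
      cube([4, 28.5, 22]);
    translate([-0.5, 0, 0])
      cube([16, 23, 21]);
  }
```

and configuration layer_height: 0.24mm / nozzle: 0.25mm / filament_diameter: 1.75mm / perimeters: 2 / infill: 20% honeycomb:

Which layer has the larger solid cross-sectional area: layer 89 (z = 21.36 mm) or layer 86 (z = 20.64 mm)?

layer 86 (z = 20.64 mm)

Layer 89 (z = 21.36): the cube is not intersected at this z (z outside [0, 19.5]); the cube at (-0.5, 3.5) (footprint 4×28.5) is included at this height (area 114.00 mm²); the cube at (-0.5, 0) is not intersected at this z (z outside [0, 21]); Merging all regions: only the 4×28.5 cube at (-0.5, 3.5) is present, so the union is just that shape — area = 114.00 mm²; (rotated 80° about Z; rotation is an isometry so areas/perimeters/island counts are preserved). So its area = 114.00 mm². Layer 86 (z = 20.64): the cube is not intersected at this z (z outside [0, 19.5]); the 4×28.5 cube at (-0.5, 3.5) contributes its full rectangle (area 114.00 mm²); the cube at (-0.5, 0) is present — its section is the full 16×23 rectangle (area 368.00 mm²); Merging all regions: the regions partially overlap — summed areas 482.00 mm² minus the doubly-counted overlap 78.00 mm² gives 404.00 mm² — area = 404.00 mm²; (rotated 80° about Z; rotation is an isometry so areas/perimeters/island counts are preserved). So its area = 404.00 mm². Layer 86 is larger (404.00 vs 114.00 mm²).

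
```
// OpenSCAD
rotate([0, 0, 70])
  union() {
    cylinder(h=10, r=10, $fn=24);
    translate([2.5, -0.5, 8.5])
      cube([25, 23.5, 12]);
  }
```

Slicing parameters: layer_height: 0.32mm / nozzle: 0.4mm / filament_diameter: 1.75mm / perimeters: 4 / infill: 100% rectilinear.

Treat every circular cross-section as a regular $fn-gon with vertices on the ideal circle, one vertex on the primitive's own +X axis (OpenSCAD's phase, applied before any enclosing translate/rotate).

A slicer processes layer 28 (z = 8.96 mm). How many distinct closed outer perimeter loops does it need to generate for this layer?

1

At z = 8.96 mm: the r=10 cylinder contributes a regular 24-gon of circumradius 10; the cube at (2.5, -0.5) (footprint 25×23.5) is included at this height; Taking the union: the regions partially overlap (shared area 56.79 mm²), so overlapping operands fuse into one piece — 1 connected region; (rotated 70° about Z; rotation is an isometry so areas/perimeters/island counts are preserved). The result has 1 disconnected region.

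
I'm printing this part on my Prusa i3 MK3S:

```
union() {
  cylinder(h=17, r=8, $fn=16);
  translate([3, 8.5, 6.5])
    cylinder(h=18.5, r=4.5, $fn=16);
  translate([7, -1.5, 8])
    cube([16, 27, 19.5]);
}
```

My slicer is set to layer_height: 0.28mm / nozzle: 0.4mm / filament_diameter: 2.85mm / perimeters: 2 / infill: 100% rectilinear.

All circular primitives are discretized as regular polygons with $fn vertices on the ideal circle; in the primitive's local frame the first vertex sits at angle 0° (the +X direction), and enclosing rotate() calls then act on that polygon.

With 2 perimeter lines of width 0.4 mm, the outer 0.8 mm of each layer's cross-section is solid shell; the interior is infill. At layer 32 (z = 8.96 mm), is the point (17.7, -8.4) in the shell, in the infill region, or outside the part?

At z = 8.96 mm: the r=8 cylinder contributes a regular 16-gon of circumradius 8; the cylinder at (3, 8.5): section is a regular 16-gon, circumradius r=4.5; the 16×27 cube at (7, -1.5) contributes its full rectangle; Merging all regions: the regions partially overlap (shared area 22.84 mm²), so overlapping operands fuse into one piece — 1 connected region with 1 hole. Overall, the cross-section is one region with 1 hole. The nearest boundary edge runs (23.00, -1.50)→(7.70, -1.50); distance from the point to it = 6.90 mm. The point is not inside any of the regions above, so it lies outside the cross-section (6.90 mm from the nearest boundary).

outside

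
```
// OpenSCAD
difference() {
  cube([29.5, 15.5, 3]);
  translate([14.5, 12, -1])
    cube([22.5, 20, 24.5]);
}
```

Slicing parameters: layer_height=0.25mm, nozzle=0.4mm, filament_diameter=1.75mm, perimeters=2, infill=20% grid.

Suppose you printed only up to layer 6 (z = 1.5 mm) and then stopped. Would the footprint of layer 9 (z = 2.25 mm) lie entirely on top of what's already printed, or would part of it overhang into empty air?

entirely on top

Compare the two slices. At z = 1.5: the cube is present — its section is the full 29.5×15.5 rectangle (area 457.25 mm²); the cube at (14.5, 12) (footprint 22.5×20) is included at this height (area 450.00 mm²); After the difference (first − rest): starting from the 29.5×15.5 cube (457.25 mm²), the 22.5×20 cube at (14.5, 12) partially overlaps it — only the 52.50 mm² overlap (of its 450.00 mm²) is removed, clipping the outline — area = 404.75 mm². At z = 2.25: the cube is present — its section is the full 29.5×15.5 rectangle (area 457.25 mm²); the cube at (14.5, 12) is present — its section is the full 22.5×20 rectangle (area 450.00 mm²); Taking the first minus the rest: starting from the 29.5×15.5 cube (457.25 mm²), the 22.5×20 cube at (14.5, 12) partially overlaps it — only the 52.50 mm² overlap (of its 450.00 mm²) is removed, clipping the outline — area = 404.75 mm². Checking containment: the cross-section at z = 2.25 is a subset of the cross-section at z = 1.5.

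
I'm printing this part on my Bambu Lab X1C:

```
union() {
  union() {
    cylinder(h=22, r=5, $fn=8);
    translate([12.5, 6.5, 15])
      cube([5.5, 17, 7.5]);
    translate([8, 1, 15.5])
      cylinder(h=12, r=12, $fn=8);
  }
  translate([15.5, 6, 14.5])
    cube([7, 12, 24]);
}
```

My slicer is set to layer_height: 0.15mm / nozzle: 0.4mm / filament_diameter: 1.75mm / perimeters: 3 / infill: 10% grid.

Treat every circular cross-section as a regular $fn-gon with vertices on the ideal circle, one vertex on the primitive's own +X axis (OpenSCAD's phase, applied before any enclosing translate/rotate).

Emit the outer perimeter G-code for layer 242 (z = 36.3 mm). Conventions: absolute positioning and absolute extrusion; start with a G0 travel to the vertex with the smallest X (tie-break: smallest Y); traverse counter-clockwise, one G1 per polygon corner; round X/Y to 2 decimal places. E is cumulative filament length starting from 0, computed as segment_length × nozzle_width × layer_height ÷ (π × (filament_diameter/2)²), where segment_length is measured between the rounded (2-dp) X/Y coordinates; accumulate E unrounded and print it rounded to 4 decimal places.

At z = 36.3 mm: the cylinder is not intersected at this z (z outside [0, 22]); the cube at (12.5, 6.5) is not intersected at this z (z outside [15, 22.5]); the cylinder at (8, 1) is not intersected at this z (z outside [15.5, 27.5]); Combining (union): nothing is present at this height; the 7×12 cube at (15.5, 6) contributes its full rectangle; Taking the union: only the 7×12 cube at (15.5, 6) is present, so the union is just that shape — 1 connected region. The outline is a single polygon with 4 vertices. Extrusion per mm of travel: 0.4 × 0.15 / (π × 0.875²) = 0.024945. Accumulating E over each segment gives final E = 0.9479.

G0 X15.50 Y6.00 Z36.30
G1 X22.50 Y6.00 E0.1746
G1 X22.50 Y18.00 E0.4740
G1 X15.50 Y18.00 E0.6486
G1 X15.50 Y6.00 E0.9479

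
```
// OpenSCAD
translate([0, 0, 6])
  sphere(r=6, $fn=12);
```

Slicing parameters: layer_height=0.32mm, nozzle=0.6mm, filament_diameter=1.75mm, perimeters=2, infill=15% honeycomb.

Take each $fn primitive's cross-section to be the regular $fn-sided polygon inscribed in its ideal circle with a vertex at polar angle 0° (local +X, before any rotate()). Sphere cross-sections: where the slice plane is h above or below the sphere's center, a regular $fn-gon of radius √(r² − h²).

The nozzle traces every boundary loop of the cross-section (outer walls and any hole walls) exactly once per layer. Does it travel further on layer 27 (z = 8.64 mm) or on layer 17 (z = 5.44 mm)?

layer 17 (z = 5.44 mm)

Layer 27 (z = 8.64): the r=6 sphere contributes a regular 12-gon of circumradius √(6²−2.64²) = 5.388 (perimeter = 2·12·5.388·sin(180°/12) = 33.47 mm). So its perimeter = 33.47 mm. Layer 17 (z = 5.44): the sphere: section is a regular 12-gon, circumradius = √(r²−h²) = √(6²−0.56²) = 5.974 (perimeter = 2·12·5.974·sin(180°/12) = 37.11 mm). So its perimeter = 37.11 mm. Layer 17 is larger (37.11 vs 33.47 mm).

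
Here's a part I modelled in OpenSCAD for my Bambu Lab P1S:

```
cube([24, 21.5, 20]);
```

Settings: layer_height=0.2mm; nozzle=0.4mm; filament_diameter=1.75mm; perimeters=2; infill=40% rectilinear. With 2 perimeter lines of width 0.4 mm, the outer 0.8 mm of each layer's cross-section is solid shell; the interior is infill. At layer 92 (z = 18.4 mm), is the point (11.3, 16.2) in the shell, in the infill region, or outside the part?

At z = 18.4 mm: the cube is present — its section is the full 24×21.5 rectangle. Overall, the cross-section is a single solid region. The nearest boundary edge runs (24.00, 21.50)→(0.00, 21.50); distance from the point to it = 5.30 mm. The point is inside the cross-section and 5.30 mm from the nearest boundary — more than the 0.8 mm shell width (2 × 0.4), so it's in the infill interior.

infill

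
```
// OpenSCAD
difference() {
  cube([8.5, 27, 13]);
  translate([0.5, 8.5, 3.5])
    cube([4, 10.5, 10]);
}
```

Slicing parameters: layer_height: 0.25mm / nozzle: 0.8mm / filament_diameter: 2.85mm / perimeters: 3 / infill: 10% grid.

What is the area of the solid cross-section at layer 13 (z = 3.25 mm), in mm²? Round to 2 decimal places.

At z = 3.25 mm: the cube (footprint 8.5×27) is included at this height (area 229.50 mm²); the cube at (0.5, 8.5) is absent (z outside [3.5, 13.5]); Taking the first minus the rest: none of the subtracted shapes is present at this height, so the 8.5×27 cube is unchanged — area = 229.50 mm². Overall, the cross-section is a single solid region. Net area = 229.50 mm².

229.50 mm²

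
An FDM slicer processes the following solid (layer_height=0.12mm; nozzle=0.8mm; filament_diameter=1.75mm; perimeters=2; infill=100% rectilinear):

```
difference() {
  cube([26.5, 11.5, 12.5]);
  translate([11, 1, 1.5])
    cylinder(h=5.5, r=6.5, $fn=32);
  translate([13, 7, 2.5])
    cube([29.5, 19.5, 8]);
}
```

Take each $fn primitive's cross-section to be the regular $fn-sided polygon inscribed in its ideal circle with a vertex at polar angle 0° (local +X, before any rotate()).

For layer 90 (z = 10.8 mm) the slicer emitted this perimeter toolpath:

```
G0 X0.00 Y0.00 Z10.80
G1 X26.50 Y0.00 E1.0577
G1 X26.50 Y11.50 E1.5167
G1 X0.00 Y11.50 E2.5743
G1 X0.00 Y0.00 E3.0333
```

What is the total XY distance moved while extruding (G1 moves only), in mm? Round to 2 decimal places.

Sum the Euclidean lengths of each G1 segment: total = 76.00 mm.

76.00 mm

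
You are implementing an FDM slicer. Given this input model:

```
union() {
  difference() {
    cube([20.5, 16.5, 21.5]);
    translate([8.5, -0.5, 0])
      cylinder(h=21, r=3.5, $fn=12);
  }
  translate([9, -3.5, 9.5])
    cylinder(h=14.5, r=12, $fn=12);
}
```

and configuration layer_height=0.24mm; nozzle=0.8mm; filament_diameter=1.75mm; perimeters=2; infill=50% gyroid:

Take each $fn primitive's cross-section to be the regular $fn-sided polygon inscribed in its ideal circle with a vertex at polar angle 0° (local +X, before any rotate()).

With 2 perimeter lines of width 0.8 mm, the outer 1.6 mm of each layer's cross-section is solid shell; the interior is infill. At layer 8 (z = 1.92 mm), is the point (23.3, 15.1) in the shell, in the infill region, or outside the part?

outside

At z = 1.92 mm: the cube is present — its section is the full 20.5×16.5 rectangle; the cylinder at (8.5, -0.5): section is a regular 12-gon, circumradius r=3.5; Subtracting the remaining from the first: starting from the 20.5×16.5 cube, the r=3.5 cylinder at (8.5, -0.5) partially overlaps it — only the 14.94 mm² overlap (of its 36.75 mm²) is removed, clipping the outline — 1 connected region; the cylinder at (9, -3.5) does not reach this height (z outside [9.5, 24]); Taking the union: only the result so far is present, so the union is just that shape — 1 connected region. Overall, the cross-section is a single solid region. The nearest boundary edge runs (20.50, 16.50)→(20.50, 0.00); distance from the point to it = 2.80 mm. The point is not inside any of the regions above, so it lies outside the cross-section (2.80 mm from the nearest boundary).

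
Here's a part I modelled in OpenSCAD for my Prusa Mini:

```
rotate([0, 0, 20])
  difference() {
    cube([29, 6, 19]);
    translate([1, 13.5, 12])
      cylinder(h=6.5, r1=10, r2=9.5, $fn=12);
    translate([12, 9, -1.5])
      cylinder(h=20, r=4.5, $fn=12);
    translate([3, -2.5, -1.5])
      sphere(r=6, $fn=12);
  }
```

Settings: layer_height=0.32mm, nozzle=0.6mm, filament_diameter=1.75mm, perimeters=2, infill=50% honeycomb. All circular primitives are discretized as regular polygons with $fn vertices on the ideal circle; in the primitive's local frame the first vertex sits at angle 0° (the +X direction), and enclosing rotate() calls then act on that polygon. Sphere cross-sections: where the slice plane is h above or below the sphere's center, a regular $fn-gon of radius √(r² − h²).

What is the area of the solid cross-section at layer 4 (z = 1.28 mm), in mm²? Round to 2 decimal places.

At z = 1.28 mm: the 29×6 cube contributes its full rectangle (area 174.00 mm²); the cone at (1, 13.5) is not intersected at this z (z outside [12, 18.5]); the cylinder at (12, 9): section is a regular 12-gon, circumradius r=4.5 (area = (12/2)·4.500²·sin(360°/12) = 60.75 mm²); the r=6 sphere at (3, -2.5) slices to a regular 12-gon of circumradius 5.317 (√(r²−h²) with h=2.78 from center) (area = (12/2)·5.317²·sin(360°/12) = 84.81 mm²); Subtracting the remaining from the first: starting from the 29×6 cube (174.00 mm²), the r=4.5 cylinder at (12, 9) partially overlaps it — only the 6.20 mm² overlap (of its 60.75 mm²) is removed, clipping the outline; the r=6 sphere at (3, -2.5) partially overlaps it — only the 15.95 mm² overlap (of its 84.81 mm²) is removed, clipping the outline — area = 151.85 mm²; (whole slice rotated 20° about Z — lengths, areas and connectivity unchanged). Overall, the cross-section is a single solid region. Net area = 151.85 mm².

151.85 mm²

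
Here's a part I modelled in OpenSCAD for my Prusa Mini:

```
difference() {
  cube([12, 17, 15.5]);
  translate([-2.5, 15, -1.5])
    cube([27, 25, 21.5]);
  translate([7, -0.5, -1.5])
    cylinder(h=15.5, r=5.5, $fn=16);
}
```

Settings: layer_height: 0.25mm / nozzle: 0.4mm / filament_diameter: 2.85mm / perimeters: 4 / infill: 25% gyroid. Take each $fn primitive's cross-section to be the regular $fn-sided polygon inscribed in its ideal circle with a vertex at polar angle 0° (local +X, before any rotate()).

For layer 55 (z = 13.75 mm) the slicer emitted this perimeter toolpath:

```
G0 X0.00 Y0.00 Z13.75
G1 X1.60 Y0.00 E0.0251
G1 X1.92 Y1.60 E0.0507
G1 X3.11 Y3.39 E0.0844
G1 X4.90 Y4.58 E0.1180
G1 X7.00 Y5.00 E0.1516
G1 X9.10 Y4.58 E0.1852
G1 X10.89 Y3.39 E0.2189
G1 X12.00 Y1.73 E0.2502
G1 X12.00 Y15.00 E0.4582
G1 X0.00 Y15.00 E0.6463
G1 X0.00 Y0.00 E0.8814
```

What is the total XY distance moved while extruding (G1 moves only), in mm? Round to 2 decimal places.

56.23 mm

Sum the Euclidean lengths of each G1 segment: total = 56.23 mm.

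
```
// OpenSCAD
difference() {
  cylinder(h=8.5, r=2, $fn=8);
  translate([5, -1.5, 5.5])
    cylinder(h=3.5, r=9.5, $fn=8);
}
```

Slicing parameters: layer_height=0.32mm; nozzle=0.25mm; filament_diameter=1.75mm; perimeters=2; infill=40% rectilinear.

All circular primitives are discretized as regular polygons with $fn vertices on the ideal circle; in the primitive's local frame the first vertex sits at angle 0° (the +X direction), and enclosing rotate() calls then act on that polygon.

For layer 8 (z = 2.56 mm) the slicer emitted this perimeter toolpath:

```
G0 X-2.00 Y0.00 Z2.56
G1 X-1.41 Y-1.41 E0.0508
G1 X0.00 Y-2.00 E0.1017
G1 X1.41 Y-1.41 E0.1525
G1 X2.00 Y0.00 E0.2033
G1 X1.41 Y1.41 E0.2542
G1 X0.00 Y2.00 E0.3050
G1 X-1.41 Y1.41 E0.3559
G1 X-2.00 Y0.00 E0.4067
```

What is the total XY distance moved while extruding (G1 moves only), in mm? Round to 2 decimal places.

Sum the Euclidean lengths of each G1 segment: total = 12.23 mm.

12.23 mm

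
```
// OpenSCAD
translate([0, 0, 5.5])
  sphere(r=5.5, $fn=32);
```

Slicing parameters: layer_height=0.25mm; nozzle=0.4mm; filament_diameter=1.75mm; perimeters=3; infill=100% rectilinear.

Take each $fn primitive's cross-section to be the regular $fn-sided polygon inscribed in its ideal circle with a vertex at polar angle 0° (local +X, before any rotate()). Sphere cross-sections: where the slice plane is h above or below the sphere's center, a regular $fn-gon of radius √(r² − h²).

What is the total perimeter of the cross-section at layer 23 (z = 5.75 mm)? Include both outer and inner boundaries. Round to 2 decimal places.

34.47 mm

At z = 5.75 mm: the sphere: section is a regular 32-gon, circumradius = √(r²−h²) = √(5.5²−0.25²) = 5.494 (perimeter = 2·32·5.494·sin(180°/32) = 34.47 mm). Overall, the cross-section is a single solid region. Total boundary length (outer) = 34.47 mm.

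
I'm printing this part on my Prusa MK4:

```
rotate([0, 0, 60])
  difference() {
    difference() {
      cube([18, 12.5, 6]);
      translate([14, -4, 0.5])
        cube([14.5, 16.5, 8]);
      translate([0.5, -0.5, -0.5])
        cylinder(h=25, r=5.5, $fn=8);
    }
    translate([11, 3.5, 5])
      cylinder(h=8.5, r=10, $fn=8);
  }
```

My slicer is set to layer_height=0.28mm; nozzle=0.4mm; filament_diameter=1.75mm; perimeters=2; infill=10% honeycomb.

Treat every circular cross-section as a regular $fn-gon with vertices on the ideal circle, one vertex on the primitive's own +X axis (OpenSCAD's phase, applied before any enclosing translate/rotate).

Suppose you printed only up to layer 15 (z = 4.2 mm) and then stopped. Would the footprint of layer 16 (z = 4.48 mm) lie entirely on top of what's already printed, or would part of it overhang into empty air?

Compare the two slices. At z = 4.2: the 18×12.5 cube contributes its full rectangle (area 225.00 mm²); the cube at (14, -4) is present — its section is the full 14.5×16.5 rectangle (area 239.25 mm²); the r=5.5 cylinder at (0.5, -0.5) gives a regular 8-gon of circumradius 5.5 (constant along its height) (area = (8/2)·5.500²·sin(360°/8) = 85.56 mm²); After the difference (first − rest): starting from the 18×12.5 cube (225.00 mm²), the 14.5×16.5 cube at (14, -4) partially overlaps it — only the 50.00 mm² overlap (of its 239.25 mm²) is removed, clipping the outline; the r=5.5 cylinder at (0.5, -0.5) partially overlaps it — only the 21.14 mm² overlap (of its 85.56 mm²) is removed, clipping the outline — area = 153.86 mm²; the cylinder at (11, 3.5) is not intersected at this z (z outside [5, 13.5]); Taking the first minus the rest: none of the subtracted shapes is present at this height, so the result so far is unchanged — area = 153.86 mm²; (rotated 60° about Z; rotation is an isometry so areas/perimeters/island counts are preserved). At z = 4.48: the cube is present — its section is the full 18×12.5 rectangle (area 225.00 mm²); the cube at (14, -4) (footprint 14.5×16.5) is included at this height (area 239.25 mm²); the r=5.5 cylinder at (0.5, -0.5) contributes a regular 8-gon of circumradius 5.5 (area = (8/2)·5.500²·sin(360°/8) = 85.56 mm²); Taking the first minus the rest: starting from the 18×12.5 cube (225.00 mm²), the 14.5×16.5 cube at (14, -4) partially overlaps it — only the 50.00 mm² overlap (of its 239.25 mm²) is removed, clipping the outline; the r=5.5 cylinder at (0.5, -0.5) partially overlaps it — only the 21.14 mm² overlap (of its 85.56 mm²) is removed, clipping the outline — area = 153.86 mm²; the cylinder at (11, 3.5) does not reach this height (z outside [5, 13.5]); Taking the first minus the rest: none of the subtracted shapes is present at this height, so that combined region is unchanged — area = 153.86 mm²; (rotated 60° about Z; rotation is an isometry so areas/perimeters/island counts are preserved). Checking containment: the cross-section at z = 4.48 is a subset of the cross-section at z = 4.2.

entirely on top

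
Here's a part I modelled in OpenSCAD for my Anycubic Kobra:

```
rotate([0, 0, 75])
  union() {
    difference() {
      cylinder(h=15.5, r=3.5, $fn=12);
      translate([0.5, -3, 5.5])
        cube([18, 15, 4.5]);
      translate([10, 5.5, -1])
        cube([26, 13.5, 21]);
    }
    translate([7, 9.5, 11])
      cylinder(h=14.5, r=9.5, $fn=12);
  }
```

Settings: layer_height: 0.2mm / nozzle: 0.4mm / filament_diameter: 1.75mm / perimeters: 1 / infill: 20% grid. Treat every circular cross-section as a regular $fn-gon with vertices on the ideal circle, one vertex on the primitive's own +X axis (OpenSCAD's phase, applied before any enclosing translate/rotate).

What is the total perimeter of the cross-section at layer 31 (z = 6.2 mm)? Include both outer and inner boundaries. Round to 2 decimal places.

20.89 mm

At z = 6.2 mm: the cylinder: section is a regular 12-gon, circumradius r=3.5 (perimeter = 2·12·3.500·sin(180°/12) = 21.74 mm); the cube at (0.5, -3) is present — its section is the full 18×15 rectangle (perimeter 66.00 mm); the cube at (10, 5.5) is present — its section is the full 26×13.5 rectangle (perimeter 79.00 mm); After the difference (first − rest): starting from the r=3.5 cylinder, the 18×15 cube at (0.5, -3) partially overlaps it — only the 14.69 mm² overlap (of its 270.00 mm²) is removed, clipping the outline; the 26×13.5 cube at (10, 5.5) misses the remaining region (no effect) — boundary = 20.89 mm; the cylinder at (7, 9.5) does not reach this height (z outside [11, 25.5]); Merging all regions: only that combined region is present, so the union is just that shape — boundary = 20.89 mm; (whole slice rotated 75° about Z — lengths, areas and connectivity unchanged). Overall, the cross-section is a single solid region. Total boundary length (outer) = 20.89 mm.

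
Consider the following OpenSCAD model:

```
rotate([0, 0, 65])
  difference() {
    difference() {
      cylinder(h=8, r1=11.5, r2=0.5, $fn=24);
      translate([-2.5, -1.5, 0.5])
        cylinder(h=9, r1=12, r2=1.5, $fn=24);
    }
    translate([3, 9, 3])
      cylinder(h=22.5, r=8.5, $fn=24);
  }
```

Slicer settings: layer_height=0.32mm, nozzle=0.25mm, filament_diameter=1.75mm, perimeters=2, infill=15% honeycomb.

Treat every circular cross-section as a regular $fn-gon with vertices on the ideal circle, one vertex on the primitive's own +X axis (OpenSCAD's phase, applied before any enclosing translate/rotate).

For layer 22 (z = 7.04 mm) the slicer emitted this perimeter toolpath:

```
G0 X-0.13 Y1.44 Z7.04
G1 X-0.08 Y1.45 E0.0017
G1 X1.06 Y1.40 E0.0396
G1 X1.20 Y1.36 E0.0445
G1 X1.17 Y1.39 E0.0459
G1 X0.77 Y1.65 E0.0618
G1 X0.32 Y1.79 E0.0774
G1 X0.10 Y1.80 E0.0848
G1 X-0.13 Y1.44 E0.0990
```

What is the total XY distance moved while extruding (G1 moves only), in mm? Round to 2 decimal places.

2.98 mm

Sum the Euclidean lengths of each G1 segment: total = 2.98 mm.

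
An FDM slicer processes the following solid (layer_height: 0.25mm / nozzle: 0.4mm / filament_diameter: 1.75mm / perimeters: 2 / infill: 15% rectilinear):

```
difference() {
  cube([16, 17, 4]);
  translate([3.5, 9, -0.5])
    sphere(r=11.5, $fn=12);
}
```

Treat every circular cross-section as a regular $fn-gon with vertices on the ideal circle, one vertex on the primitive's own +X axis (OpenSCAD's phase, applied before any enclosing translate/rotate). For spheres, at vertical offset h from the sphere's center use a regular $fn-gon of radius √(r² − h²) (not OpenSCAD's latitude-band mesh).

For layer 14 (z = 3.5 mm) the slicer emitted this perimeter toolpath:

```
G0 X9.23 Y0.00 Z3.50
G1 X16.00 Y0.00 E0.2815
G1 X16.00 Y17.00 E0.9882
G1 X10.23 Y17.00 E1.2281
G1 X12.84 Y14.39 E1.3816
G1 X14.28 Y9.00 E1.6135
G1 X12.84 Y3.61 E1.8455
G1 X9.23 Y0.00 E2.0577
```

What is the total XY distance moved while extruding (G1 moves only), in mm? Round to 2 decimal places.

49.49 mm

Sum the Euclidean lengths of each G1 segment: total = 49.49 mm.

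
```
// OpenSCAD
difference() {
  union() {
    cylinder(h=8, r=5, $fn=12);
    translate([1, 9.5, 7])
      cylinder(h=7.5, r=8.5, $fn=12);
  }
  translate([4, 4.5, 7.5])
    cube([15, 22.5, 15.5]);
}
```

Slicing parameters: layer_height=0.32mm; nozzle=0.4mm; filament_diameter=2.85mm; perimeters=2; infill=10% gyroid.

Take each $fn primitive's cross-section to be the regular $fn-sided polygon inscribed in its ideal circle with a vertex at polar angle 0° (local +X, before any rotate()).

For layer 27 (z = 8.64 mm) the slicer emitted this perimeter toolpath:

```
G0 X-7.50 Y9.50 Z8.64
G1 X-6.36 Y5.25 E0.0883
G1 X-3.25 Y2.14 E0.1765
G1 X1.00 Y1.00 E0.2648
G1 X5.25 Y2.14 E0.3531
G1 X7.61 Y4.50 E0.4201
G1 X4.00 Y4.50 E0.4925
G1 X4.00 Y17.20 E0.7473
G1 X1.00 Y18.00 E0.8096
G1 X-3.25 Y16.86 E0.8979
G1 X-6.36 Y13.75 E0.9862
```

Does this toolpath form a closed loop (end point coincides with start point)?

no

Start point (G0): (-7.50, 9.50). End point (last G1): the path does not return to the start — open.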